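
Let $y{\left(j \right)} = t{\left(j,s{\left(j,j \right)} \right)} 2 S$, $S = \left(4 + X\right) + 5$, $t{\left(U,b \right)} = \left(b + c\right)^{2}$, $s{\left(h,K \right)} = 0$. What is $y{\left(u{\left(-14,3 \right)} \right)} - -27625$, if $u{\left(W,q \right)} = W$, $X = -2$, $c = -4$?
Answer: $27849$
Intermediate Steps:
$t{\left(U,b \right)} = \left(-4 + b\right)^{2}$ ($t{\left(U,b \right)} = \left(b - 4\right)^{2} = \left(-4 + b\right)^{2}$)
$S = 7$ ($S = \left(4 - 2\right) + 5 = 2 + 5 = 7$)
$y{\left(j \right)} = 224$ ($y{\left(j \right)} = \left(-4 + 0\right)^{2} \cdot 2 \cdot 7 = \left(-4\right)^{2} \cdot 2 \cdot 7 = 16 \cdot 2 \cdot 7 = 32 \cdot 7 = 224$)
$y{\left(u{\left(-14,3 \right)} \right)} - -27625 = 224 - -27625 = 224 + 27625 = 27849$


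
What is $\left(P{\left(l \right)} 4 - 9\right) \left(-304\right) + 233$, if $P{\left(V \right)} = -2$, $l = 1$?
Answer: $5401$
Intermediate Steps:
$\left(P{\left(l \right)} 4 - 9\right) \left(-304\right) + 233 = \left(\left(-2\right) 4 - 9\right) \left(-304\right) + 233 = \left(-8 - 9\right) \left(-304\right) + 233 = \left(-17\right) \left(-304\right) + 233 = 5168 + 233 = 5401$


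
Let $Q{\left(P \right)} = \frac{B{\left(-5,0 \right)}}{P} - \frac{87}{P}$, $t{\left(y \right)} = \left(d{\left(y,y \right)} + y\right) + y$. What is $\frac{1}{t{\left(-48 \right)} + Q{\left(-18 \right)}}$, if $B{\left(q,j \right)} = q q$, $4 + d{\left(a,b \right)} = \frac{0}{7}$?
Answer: $- \frac{9}{869} \approx -0.010357$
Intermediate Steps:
$d{\left(a,b \right)} = -4$ ($d{\left(a,b \right)} = -4 + \frac{0}{7} = -4 + 0 \cdot \frac{1}{7} = -4 + 0 = -4$)
$B{\left(q,j \right)} = q^{2}$
$t{\left(y \right)} = -4 + 2 y$ ($t{\left(y \right)} = \left(-4 + y\right) + y = -4 + 2 y$)
$Q{\left(P \right)} = - \frac{62}{P}$ ($Q{\left(P \right)} = \frac{\left(-5\right)^{2}}{P} - \frac{87}{P} = \frac{25}{P} - \frac{87}{P} = - \frac{62}{P}$)
$\frac{1}{t{\left(-48 \right)} + Q{\left(-18 \right)}} = \frac{1}{\left(-4 + 2 \left(-48\right)\right) - \frac{62}{-18}} = \frac{1}{\left(-4 - 96\right) - - \frac{31}{9}} = \frac{1}{-100 + \frac{31}{9}} = \frac{1}{- \frac{869}{9}} = - \frac{9}{869}$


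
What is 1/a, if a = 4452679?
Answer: 1/4452679 ≈ 2.2458e-7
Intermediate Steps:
1/a = 1/4452679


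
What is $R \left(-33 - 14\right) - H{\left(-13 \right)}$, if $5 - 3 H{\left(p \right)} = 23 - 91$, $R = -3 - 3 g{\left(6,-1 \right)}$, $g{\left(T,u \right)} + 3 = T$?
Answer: $\frac{1619}{3} \approx 539.67$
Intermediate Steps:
$g{\left(T,u \right)} = -3 + T$
$R = -12$ ($R = -3 - 3 \left(-3 + 6\right) = -3 - 9 = -12$)
$H{\left(p \right)} = \frac{73}{3}$ ($H{\left(p \right)} = \frac{5}{3} - \frac{23 - 91}{3} = \frac{5}{3} - - \frac{68}{3} = \frac{5}{3} + \frac{68}{3} = \frac{73}{3}$)
$R \left(-33 - 14\right) - H{\left(-13 \right)} = - 12 \left(-33 - 14\right) - \frac{73}{3} = \left(-12\right) \left(-47\right) - \frac{73}{3} = 564 - \frac{73}{3} = \frac{1619}{3}$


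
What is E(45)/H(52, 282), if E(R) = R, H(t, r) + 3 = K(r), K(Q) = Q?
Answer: 5/31 ≈ 0.16129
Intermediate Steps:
H(t, r) = -3 + r
E(45)/H(52, 282) = 45/(-3 + 282) = 45/279 = 45*(1/279) = 5/31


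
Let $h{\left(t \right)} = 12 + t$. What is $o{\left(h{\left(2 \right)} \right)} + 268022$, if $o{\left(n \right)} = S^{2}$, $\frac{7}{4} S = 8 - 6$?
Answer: $\frac{13133142}{49} \approx 2.6802 \cdot 10^{5}$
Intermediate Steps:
$S = \frac{8}{7}$ ($S = \frac{4 \left(8 - 6\right)}{7} = \frac{4}{7} \cdot 2 = \frac{8}{7} \approx 1.1429$)
$o{\left(n \right)} = \frac{64}{49}$ ($o{\left(n \right)} = \left(\frac{8}{7}\right)^{2} = \frac{64}{49}$)
$o{\left(h{\left(2 \right)} \right)} + 268022 = \frac{64}{49} + 268022 = \frac{13133142}{49}$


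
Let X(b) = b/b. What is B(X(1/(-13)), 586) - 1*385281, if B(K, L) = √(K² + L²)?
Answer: -385281 + √343397 ≈ -3.8470e+5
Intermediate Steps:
X(b) = 1
B(X(1/(-13)), 586) - 1*385281 = √(1² + 586²) - 1*385281 = √(1 + 343396) - 385281 = √343397 - 385281 = -385281 + √343397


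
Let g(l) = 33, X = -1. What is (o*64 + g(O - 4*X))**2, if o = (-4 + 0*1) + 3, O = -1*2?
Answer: 961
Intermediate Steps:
O = -2
o = -1 (o = (-4 + 0) + 3 = -4 + 3 = -1)
(o*64 + g(O - 4*X))**2 = (-1*64 + 33)**2 = (-64 + 33)**2 = (-31)**2 = 961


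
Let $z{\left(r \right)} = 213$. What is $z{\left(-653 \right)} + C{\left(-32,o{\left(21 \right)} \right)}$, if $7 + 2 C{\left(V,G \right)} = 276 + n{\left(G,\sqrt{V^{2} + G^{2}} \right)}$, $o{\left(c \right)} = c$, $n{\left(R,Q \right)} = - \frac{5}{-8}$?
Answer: $\frac{5565}{16} \approx 347.81$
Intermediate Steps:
$n{\left(R,Q \right)} = \frac{5}{8}$ ($n{\left(R,Q \right)} = \left(-5\right) \left(- \frac{1}{8}\right) = \frac{5}{8}$)
$C{\left(V,G \right)} = \frac{2157}{16}$ ($C{\left(V,G \right)} = - \frac{7}{2} + \frac{276 + \frac{5}{8}}{2} = - \frac{7}{2} + \frac{1}{2} \cdot \frac{2213}{8} = - \frac{7}{2} + \frac{2213}{16} = \frac{2157}{16}$)
$z{\left(-653 \right)} + C{\left(-32,o{\left(21 \right)} \right)} = 213 + \frac{2157}{16} = \frac{5565}{16}$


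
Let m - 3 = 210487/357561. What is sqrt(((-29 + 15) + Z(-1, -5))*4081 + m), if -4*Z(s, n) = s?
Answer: 5*I*sqrt(127532031278127)/238374 ≈ 236.88*I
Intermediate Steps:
Z(s, n) = -s/4
m = 1283170/357561 (m = 3 + 210487/357561 = 1283170/357561 ≈ 3.5887)
sqrt(((-29 + 15) + Z(-1, -5))*4081 + m) = sqrt(((-29 + 15) - 1/4*(-1))*4081 + 1283170/357561) = sqrt((-14 + 1/4)*4081 + 1283170/357561) = sqrt(-55/4*4081 + 1283170/357561) = sqrt(-224455/4 + 1283170/357561) = sqrt(-80251221575/1430244) = 5*I*sqrt(127532031278127)/238374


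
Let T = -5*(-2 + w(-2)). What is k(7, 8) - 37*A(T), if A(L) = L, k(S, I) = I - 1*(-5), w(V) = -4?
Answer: -1097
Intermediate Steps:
T = 30 (T = -5*(-2 - 4) = -5*(-6) = 30)
k(S, I) = 5 + I (k(S, I) = I + 5 = 5 + I)
k(7, 8) - 37*A(T) = (5 + 8) - 37*30 = 13 - 1110 = -1097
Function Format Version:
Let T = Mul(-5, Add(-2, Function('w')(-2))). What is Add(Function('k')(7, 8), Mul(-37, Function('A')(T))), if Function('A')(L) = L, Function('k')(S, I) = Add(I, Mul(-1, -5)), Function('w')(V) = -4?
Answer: -1097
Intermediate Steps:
T = 30 (T = Mul(-5, Add(-2, -4)) = Mul(-5, -6) = 30)
Function('k')(S, I) = Add(5, I) (Function('k')(S, I) = Add(I, 5) = Add(5, I))
Add(Function('k')(7, 8), Mul(-37, Function('A')(T))) = Add(Add(5, 8), Mul(-37, 30)) = Add(13, -1110) = -1097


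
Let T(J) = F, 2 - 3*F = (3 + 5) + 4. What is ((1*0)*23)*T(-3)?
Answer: 0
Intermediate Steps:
F = -10/3 (F = 2/3 - ((3 + 5) + 4)/3 = 2/3 - (8 + 4)/3 = 2/3 - 1/3*12 = 2/3 - 4 = -10/3 ≈ -3.3333)
T(J) = -10/3
((1*0)*23)*T(-3) = ((1*0)*23)*(-10/3) = (0*23)*(-10/3) = 0*(-10/3) = 0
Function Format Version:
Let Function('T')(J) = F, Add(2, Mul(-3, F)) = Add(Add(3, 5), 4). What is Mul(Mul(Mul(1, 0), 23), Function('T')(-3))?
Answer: 0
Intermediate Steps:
F = Rational(-10, 3) (F = Add(Rational(2, 3), Mul(Rational(-1, 3), Add(Add(3, 5), 4))) = Add(Rational(2, 3), Mul(Rational(-1, 3), Add(8, 4))) = Add(Rational(2, 3), Mul(Rational(-1, 3), 12)) = Add(Rational(2, 3), -4) = Rational(-10, 3) ≈ -3.3333)
Function('T')(J) = Rational(-10, 3)
Mul(Mul(Mul(1, 0), 23), Function('T')(-3)) = Mul(Mul(Mul(1, 0), 23), Rational(-10, 3)) = Mul(Mul(0, 23), Rational(-10, 3)) = Mul(0, Rational(-10, 3)) = 0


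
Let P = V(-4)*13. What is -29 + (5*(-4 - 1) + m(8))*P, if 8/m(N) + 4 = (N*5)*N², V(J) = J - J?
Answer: -29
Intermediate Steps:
V(J) = 0
P = 0 (P = 0*13 = 0)
m(N) = 8/(-4 + 5*N³) (m(N) = 8/(-4 + (N*5)*N²) = 8/(-4 + (5*N)*N²) = 8/(-4 + 5*N³))
-29 + (5*(-4 - 1) + m(8))*P = -29 + (5*(-4 - 1) + 8/(-4 + 5*8³))*0 = -29 + (5*(-5) + 8/(-4 + 5*512))*0 = -29 + (-25 + 8/(-4 + 2560))*0 = -29 + (-25 + 8/2556)*0 = -29 + (-25 + 8*(1/2556))*0 = -29 + (-25 + 2/639)*0 = -29 - 15973/639*0 = -29 + 0 = -29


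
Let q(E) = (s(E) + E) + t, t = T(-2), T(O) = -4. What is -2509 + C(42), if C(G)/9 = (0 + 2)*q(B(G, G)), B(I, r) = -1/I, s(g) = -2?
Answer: -18322/7 ≈ -2617.4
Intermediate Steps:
t = -4
q(E) = -6 + E (q(E) = (-2 + E) - 4 = -6 + E)
C(G) = -108 - 18/G (C(G) = 9*((0 + 2)*(-6 - 1/G)) = 9*(2*(-6 - 1/G)) = 9*(-12 - 2/G) = -108 - 18/G)
-2509 + C(42) = -2509 + (-108 - 18/42) = -2509 + (-108 - 18*1/42) = -2509 + (-108 - 3/7) = -2509 - 759/7 = -18322/7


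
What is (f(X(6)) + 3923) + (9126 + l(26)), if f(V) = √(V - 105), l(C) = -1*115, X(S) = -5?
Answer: 12934 + I*√110 ≈ 12934.0 + 10.488*I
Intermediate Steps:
l(C) = -115
f(V) = √(-105 + V)
(f(X(6)) + 3923) + (9126 + l(26)) = (√(-105 - 5) + 3923) + (9126 - 115) = (√(-110) + 3923) + 9011 = (I*√110 + 3923) + 9011 = (3923 + I*√110) + 9011 = 12934 + I*√110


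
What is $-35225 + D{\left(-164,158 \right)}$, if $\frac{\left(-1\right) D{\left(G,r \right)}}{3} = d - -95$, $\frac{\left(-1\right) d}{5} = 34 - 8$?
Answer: $-35120$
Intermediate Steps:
$d = -130$ ($d = - 5 \left(34 - 8\right) = \left(-5\right) 26 = -130$)
$D{\left(G,r \right)} = 105$ ($D{\left(G,r \right)} = - 3 \left(-130 - -95\right) = - 3 \left(-130 + 95\right) = \left(-3\right) \left(-35\right) = 105$)
$-35225 + D{\left(-164,158 \right)} = -35225 + 105 = -35120$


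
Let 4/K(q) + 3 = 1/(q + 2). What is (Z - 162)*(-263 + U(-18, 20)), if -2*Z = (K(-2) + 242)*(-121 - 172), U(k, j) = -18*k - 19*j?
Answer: -11257829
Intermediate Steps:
U(k, j) = -19*j - 18*k
K(q) = 4/(-3 + 1/(2 + q)) (K(q) = 4/(-3 + 1/(q + 2)) = 4/(-3 + 1/(2 + q)))
Z = 35453 (Z = -(4*(-2 - 1*(-2))/(5 + 3*(-2)) + 242)*(-121 - 172)/2 = -(4*(-2 + 2)/(5 - 6) + 242)*(-293)/2 = -(4*0/(-1) + 242)*(-293)/2 = -(4*(-1)*0 + 242)*(-293)/2 = -(0 + 242)*(-293)/2 = -121*(-293) = -1/2*(-70906) = 35453)
(Z - 162)*(-263 + U(-18, 20)) = (35453 - 162)*(-263 + (-19*20 - 18*(-18))) = 35291*(-263 + (-380 + 324)) = 35291*(-263 - 56) = 35291*(-319) = -11257829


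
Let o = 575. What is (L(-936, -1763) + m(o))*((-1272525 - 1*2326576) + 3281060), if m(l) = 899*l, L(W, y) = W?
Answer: -164105657549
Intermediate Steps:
(L(-936, -1763) + m(o))*((-1272525 - 1*2326576) + 3281060) = (-936 + 899*575)*((-1272525 - 1*2326576) + 3281060) = (-936 + 516925)*((-1272525 - 2326576) + 3281060) = 515989*(-3599101 + 3281060) = 515989*(-318041) = -164105657549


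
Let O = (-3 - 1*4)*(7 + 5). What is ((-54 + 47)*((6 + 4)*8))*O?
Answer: 47040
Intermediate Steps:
O = -84 (O = (-3 - 4)*12 = -7*12 = -84)
((-54 + 47)*((6 + 4)*8))*O = ((-54 + 47)*((6 + 4)*8))*(-84) = -70*8*(-84) = -7*80*(-84) = -560*(-84) = 47040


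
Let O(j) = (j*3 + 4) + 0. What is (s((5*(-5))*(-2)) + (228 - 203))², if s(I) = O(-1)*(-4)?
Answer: 441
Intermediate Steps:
O(j) = 4 + 3*j (O(j) = (3*j + 4) + 0 = (4 + 3*j) + 0 = 4 + 3*j)
s(I) = -4 (s(I) = (4 + 3*(-1))*(-4) = (4 - 3)*(-4) = 1*(-4) = -4)
(s((5*(-5))*(-2)) + (228 - 203))² = (-4 + (228 - 203))² = (-4 + 25)² = 21² = 441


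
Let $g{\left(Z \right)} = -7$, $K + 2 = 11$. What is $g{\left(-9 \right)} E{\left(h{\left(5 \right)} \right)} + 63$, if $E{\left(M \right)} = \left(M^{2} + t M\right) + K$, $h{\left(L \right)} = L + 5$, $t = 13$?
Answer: $-1610$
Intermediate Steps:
$K = 9$ ($K = -2 + 11 = 9$)
$h{\left(L \right)} = 5 + L$
$E{\left(M \right)} = 9 + M^{2} + 13 M$ ($E{\left(M \right)} = \left(M^{2} + 13 M\right) + 9 = 9 + M^{2} + 13 M$)
$g{\left(-9 \right)} E{\left(h{\left(5 \right)} \right)} + 63 = - 7 \left(9 + \left(5 + 5\right)^{2} + 13 \left(5 + 5\right)\right) + 63 = - 7 \left(9 + 10^{2} + 13 \cdot 10\right) + 63 = - 7 \left(9 + 100 + 130\right) + 63 = \left(-7\right) 239 + 63 = -1673 + 63 = -1610$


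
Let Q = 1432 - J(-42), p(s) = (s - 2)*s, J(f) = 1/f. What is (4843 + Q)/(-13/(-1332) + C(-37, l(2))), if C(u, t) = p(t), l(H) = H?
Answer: 58508322/91 ≈ 6.4295e+5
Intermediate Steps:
p(s) = s*(-2 + s) (p(s) = (-2 + s)*s = s*(-2 + s))
Q = 60145/42 (Q = 1432 - 1/(-42) = 1432 - 1*(-1/42) = 1432 + 1/42 = 60145/42 ≈ 1432.0)
C(u, t) = t*(-2 + t)
(4843 + Q)/(-13/(-1332) + C(-37, l(2))) = (4843 + 60145/42)/(-13/(-1332) + 2*(-2 + 2)) = 263551/(42*(-13*(-1/1332) + 2*0)) = 263551/(42*(13/1332 + 0)) = 263551/(42*(13/1332)) = (263551/42)*(1332/13) = 58508322/91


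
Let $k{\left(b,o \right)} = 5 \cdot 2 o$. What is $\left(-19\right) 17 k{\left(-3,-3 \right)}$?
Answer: $9690$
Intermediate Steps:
$k{\left(b,o \right)} = 10 o$
$\left(-19\right) 17 k{\left(-3,-3 \right)} = \left(-19\right) 17 \cdot 10 \left(-3\right) = \left(-323\right) \left(-30\right) = 9690$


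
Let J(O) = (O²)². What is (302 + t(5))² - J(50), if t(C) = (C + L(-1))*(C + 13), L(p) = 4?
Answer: -6034704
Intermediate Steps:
J(O) = O⁴
t(C) = (4 + C)*(13 + C) (t(C) = (C + 4)*(C + 13) = (4 + C)*(13 + C))
(302 + t(5))² - J(50) = (302 + (52 + 5² + 17*5))² - 1*50⁴ = (302 + (52 + 25 + 85))² - 1*6250000 = (302 + 162)² - 6250000 = 464² - 6250000 = 215296 - 6250000 = -6034704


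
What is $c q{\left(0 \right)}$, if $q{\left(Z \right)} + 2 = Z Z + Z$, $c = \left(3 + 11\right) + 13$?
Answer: $-54$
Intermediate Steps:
$c = 27$ ($c = 14 + 13 = 27$)
$q{\left(Z \right)} = -2 + Z + Z^{2}$ ($q{\left(Z \right)} = -2 + \left(Z Z + Z\right) = -2 + \left(Z^{2} + Z\right) = -2 + \left(Z + Z^{2}\right) = -2 + Z + Z^{2}$)
$c q{\left(0 \right)} = 27 \left(-2 + 0 + 0^{2}\right) = 27 \left(-2 + 0 + 0\right) = 27 \left(-2\right) = -54$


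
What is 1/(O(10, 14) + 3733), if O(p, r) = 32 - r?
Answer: 1/3751 ≈ 0.00026660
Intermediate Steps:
1/(O(10, 14) + 3733) = 1/((32 - 1*14) + 3733) = 1/((32 - 14) + 3733) = 1/(18 + 3733) = 1/3751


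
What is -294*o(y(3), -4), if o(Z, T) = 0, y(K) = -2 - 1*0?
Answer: 0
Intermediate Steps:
y(K) = -2 (y(K) = -2 + 0 = -2)
-294*o(y(3), -4) = -294*0 = 0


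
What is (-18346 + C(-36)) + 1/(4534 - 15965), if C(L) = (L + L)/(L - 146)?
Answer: -2726211863/148603 ≈ -18346.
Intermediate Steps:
C(L) = 2*L/(-146 + L) (C(L) = (2*L)/(-146 + L) = 2*L/(-146 + L))
(-18346 + C(-36)) + 1/(4534 - 15965) = (-18346 + 2*(-36)/(-146 - 36)) + 1/(4534 - 15965) = (-18346 + 2*(-36)/(-182)) + 1/(-11431) = (-18346 + 2*(-36)*(-1/182)) - 1/11431 = (-18346 + 36/91) - 1/11431 = -1669450/91 - 1/11431 = -2726211863/148603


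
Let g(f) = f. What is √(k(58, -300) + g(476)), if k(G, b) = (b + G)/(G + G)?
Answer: √1594246/58 ≈ 21.770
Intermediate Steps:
k(G, b) = (G + b)/(2*G) (k(G, b) = (G + b)/((2*G)) = (G + b)*(1/(2*G)) = (G + b)/(2*G))
√(k(58, -300) + g(476)) = √((½)*(58 - 300)/58 + 476) = √((½)*(1/58)*(-242) + 476) = √(-121/58 + 476) = √(27487/58) = √1594246/58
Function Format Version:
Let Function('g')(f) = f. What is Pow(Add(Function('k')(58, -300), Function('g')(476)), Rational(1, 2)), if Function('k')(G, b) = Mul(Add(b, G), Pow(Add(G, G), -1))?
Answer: Mul(Rational(1, 58), Pow(1594246, Rational(1, 2))) ≈ 21.770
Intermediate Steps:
Function('k')(G, b) = Mul(Rational(1, 2), Pow(G, -1), Add(G, b)) (Function('k')(G, b) = Mul(Add(G, b), Pow(Mul(2, G), -1)) = Mul(Add(G, b), Mul(Rational(1, 2), Pow(G, -1))) = Mul(Rational(1, 2), Pow(G, -1), Add(G, b)))
Pow(Add(Function('k')(58, -300), Function('g')(476)), Rational(1, 2)) = Pow(Add(Mul(Rational(1, 2), Pow(58, -1), Add(58, -300)), 476), Rational(1, 2)) = Pow(Add(Mul(Rational(1, 2), Rational(1, 58), -242), 476), Rational(1, 2)) = Pow(Add(Rational(-121, 58), 476), Rational(1, 2)) = Pow(Rational(27487, 58), Rational(1, 2)) = Mul(Rational(1, 58), Pow(1594246, Rational(1, 2)))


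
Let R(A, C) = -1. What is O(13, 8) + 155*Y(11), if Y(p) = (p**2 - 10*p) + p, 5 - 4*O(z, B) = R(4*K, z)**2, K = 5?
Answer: 3411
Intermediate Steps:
O(z, B) = 1 (O(z, B) = 5/4 - 1/4*(-1)**2 = 5/4 - 1/4*1 = 5/4 - 1/4 = 1)
Y(p) = p**2 - 9*p
O(13, 8) + 155*Y(11) = 1 + 155*(11*(-9 + 11)) = 1 + 155*(11*2) = 1 + 155*22 = 1 + 3410 = 3411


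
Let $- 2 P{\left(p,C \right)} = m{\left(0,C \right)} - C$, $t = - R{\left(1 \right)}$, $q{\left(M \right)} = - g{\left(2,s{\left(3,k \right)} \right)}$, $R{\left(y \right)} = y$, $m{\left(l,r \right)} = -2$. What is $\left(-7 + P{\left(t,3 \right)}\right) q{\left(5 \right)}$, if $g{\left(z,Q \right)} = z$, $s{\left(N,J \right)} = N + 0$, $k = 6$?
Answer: $9$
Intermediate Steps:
$s{\left(N,J \right)} = N$
$q{\left(M \right)} = -2$ ($q{\left(M \right)} = \left(-1\right) 2 = -2$)
$t = -1$ ($t = \left(-1\right) 1 = -1$)
$P{\left(p,C \right)} = 1 + \frac{C}{2}$ ($P{\left(p,C \right)} = - \frac{-2 - C}{2} = 1 + \frac{C}{2}$)
$\left(-7 + P{\left(t,3 \right)}\right) q{\left(5 \right)} = \left(-7 + \left(1 + \frac{1}{2} \cdot 3\right)\right) \left(-2\right) = \left(-7 + \left(1 + \frac{3}{2}\right)\right) \left(-2\right) = \left(-7 + \frac{5}{2}\right) \left(-2\right) = \left(- \frac{9}{2}\right) \left(-2\right) = 9$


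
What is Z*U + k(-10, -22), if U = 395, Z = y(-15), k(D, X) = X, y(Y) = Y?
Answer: -5947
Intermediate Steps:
Z = -15
Z*U + k(-10, -22) = -15*395 - 22 = -5925 - 22 = -5947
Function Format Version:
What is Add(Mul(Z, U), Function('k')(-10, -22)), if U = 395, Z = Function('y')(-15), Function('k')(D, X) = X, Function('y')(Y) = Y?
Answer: -5947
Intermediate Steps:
Z = -15
Add(Mul(Z, U), Function('k')(-10, -22)) = Add(Mul(-15, 395), -22) = Add(-5925, -22) = -5947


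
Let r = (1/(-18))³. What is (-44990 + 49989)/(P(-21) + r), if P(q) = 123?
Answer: 29154168/717335 ≈ 40.642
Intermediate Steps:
r = -1/5832 (r = (-1/18)³ = -1/5832 ≈ -0.00017147)
(-44990 + 49989)/(P(-21) + r) = (-44990 + 49989)/(123 - 1/5832) = 4999/(717335/5832) = 4999*(5832/717335) = 29154168/717335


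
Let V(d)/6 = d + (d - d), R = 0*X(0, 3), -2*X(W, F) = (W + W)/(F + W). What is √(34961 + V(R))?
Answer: √34961 ≈ 186.98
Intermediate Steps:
X(W, F) = -W/(F + W) (X(W, F) = -(W + W)/(2*(F + W)) = -2*W/(2*(F + W)) = -W/(F + W))
R = 0 (R = 0*(-1*0/(3 + 0)) = 0*(-1*0/3) = 0*(-1*0*⅓) = 0*0 = 0)
V(d) = 6*d (V(d) = 6*(d + (d - d)) = 6*(d + 0) = 6*d)
√(34961 + V(R)) = √(34961 + 6*0) = √(34961 + 0) = √34961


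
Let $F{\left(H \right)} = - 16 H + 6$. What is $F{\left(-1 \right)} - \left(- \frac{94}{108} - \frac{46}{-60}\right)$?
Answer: $\frac{2984}{135} \approx 22.104$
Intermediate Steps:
$F{\left(H \right)} = 6 - 16 H$
$F{\left(-1 \right)} - \left(- \frac{94}{108} - \frac{46}{-60}\right) = \left(6 - -16\right) - \left(- \frac{94}{108} - \frac{46}{-60}\right) = \left(6 + 16\right) - \left(\left(-94\right) \frac{1}{108} - - \frac{23}{30}\right) = 22 - \left(- \frac{47}{54} + \frac{23}{30}\right) = 22 - - \frac{14}{135} = 22 + \frac{14}{135} = \frac{2984}{135}$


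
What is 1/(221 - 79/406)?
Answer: 406/89647 ≈ 0.0045289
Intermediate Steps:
1/(221 - 79/406) = 1/(89647/406) = 406/89647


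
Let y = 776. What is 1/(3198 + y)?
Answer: 1/3974 ≈ 0.00025164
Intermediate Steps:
1/(3198 + y) = 1/(3198 + 776) = 1/3974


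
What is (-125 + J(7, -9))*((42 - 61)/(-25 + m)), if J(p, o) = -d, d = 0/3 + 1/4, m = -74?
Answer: -3173/132 ≈ -24.038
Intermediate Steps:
d = ¼ (d = 0*(⅓) + 1*(¼) = 0 + ¼ = ¼ ≈ 0.25000)
J(p, o) = -¼ (J(p, o) = -1*¼ = -¼)
(-125 + J(7, -9))*((42 - 61)/(-25 + m)) = (-125 - ¼)*((42 - 61)/(-25 - 74)) = -(-9519)/(4*(-99)) = -(-9519)*(-1)/(4*99) = -501/4*19/99 = -3173/132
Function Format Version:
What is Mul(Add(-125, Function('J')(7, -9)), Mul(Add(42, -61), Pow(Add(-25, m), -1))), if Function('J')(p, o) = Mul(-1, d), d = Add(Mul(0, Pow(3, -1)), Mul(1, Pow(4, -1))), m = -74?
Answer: Rational(-3173, 132) ≈ -24.038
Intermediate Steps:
d = Rational(1, 4) (d = Add(Mul(0, Rational(1, 3)), Mul(1, Rational(1, 4))) = Add(0, Rational(1, 4)) = Rational(1, 4) ≈ 0.25000)
Function('J')(p, o) = Rational(-1, 4) (Function('J')(p, o) = Mul(-1, Rational(1, 4)) = Rational(-1, 4))
Mul(Add(-125, Function('J')(7, -9)), Mul(Add(42, -61), Pow(Add(-25, m), -1))) = Mul(Add(-125, Rational(-1, 4)), Mul(Add(42, -61), Pow(Add(-25, -74), -1))) = Mul(Rational(-501, 4), Mul(-19, Pow(-99, -1))) = Mul(Rational(-501, 4), Mul(-19, Rational(-1, 99))) = Mul(Rational(-501, 4), Rational(19, 99)) = Rational(-3173, 132)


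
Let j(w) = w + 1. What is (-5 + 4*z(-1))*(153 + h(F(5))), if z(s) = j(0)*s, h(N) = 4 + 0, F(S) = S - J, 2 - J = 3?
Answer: -1413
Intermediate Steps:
J = -1 (J = 2 - 1*3 = 2 - 3 = -1)
F(S) = 1 + S (F(S) = S - 1*(-1) = S + 1 = 1 + S)
h(N) = 4
j(w) = 1 + w
z(s) = s (z(s) = (1 + 0)*s = 1*s = s)
(-5 + 4*z(-1))*(153 + h(F(5))) = (-5 + 4*(-1))*(153 + 4) = (-5 - 4)*157 = -9*157 = -1413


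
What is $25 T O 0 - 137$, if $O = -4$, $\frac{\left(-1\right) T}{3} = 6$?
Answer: $-137$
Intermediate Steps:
$T = -18$ ($T = \left(-3\right) 6 = -18$)
$25 T O 0 - 137 = 25 \left(-18\right) \left(-4\right) 0 - 137 = 25 \cdot 72 \cdot 0 - 137 = 25 \cdot 0 - 137 = 0 - 137 = -137$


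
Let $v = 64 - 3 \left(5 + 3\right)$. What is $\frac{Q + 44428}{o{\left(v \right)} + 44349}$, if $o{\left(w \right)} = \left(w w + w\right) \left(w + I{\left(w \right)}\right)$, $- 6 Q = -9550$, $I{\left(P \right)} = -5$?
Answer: $\frac{138059}{305247} \approx 0.45229$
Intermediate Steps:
$Q = \frac{4775}{3}$ ($Q = \left(- \frac{1}{6}\right) \left(-9550\right) = \frac{4775}{3} \approx 1591.7$)
$v = 40$ ($v = 64 - 24 = 40$)
$o{\left(w \right)} = \left(-5 + w\right) \left(w + w^{2}\right)$ ($o{\left(w \right)} = \left(w w + w\right) \left(w - 5\right) = \left(w^{2} + w\right) \left(-5 + w\right) = \left(w + w^{2}\right) \left(-5 + w\right) = \left(-5 + w\right) \left(w + w^{2}\right)$)
$\frac{Q + 44428}{o{\left(v \right)} + 44349} = \frac{\frac{4775}{3} + 44428}{40 \left(-5 + 40^{2} - 160\right) + 44349} = \frac{138059}{3 \left(40 \left(-5 + 1600 - 160\right) + 44349\right)} = \frac{138059}{3 \left(40 \cdot 1435 + 44349\right)} = \frac{138059}{3 \left(57400 + 44349\right)} = \frac{138059}{3 \cdot 101749} = \frac{138059}{3} \cdot \frac{1}{101749} = \frac{138059}{305247}$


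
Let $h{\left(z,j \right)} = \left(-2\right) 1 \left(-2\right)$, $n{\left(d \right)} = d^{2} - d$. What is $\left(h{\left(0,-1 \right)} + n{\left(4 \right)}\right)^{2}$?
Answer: $256$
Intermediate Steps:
$h{\left(z,j \right)} = 4$ ($h{\left(z,j \right)} = \left(-2\right) \left(-2\right) = 4$)
$\left(h{\left(0,-1 \right)} + n{\left(4 \right)}\right)^{2} = \left(4 + 4 \left(-1 + 4\right)\right)^{2} = \left(4 + 4 \cdot 3\right)^{2} = \left(4 + 12\right)^{2} = 16^{2} = 256$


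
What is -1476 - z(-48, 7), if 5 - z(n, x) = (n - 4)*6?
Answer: -1793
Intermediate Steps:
z(n, x) = 29 - 6*n (z(n, x) = 5 - (n - 4)*6 = 5 - (-4 + n)*6 = 5 - (-24 + 6*n) = 5 + (24 - 6*n) = 29 - 6*n)
-1476 - z(-48, 7) = -1476 - (29 - 6*(-48)) = -1476 - (29 + 288) = -1476 - 1*317 = -1476 - 317 = -1793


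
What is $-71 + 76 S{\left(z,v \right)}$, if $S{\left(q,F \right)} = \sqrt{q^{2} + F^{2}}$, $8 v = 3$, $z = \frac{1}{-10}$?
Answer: $-71 + \frac{19 \sqrt{241}}{10} \approx -41.504$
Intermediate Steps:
$z = - \frac{1}{10} \approx -0.1$
$v = \frac{3}{8}$ ($v = \frac{1}{8} \cdot 3 = \frac{3}{8} \approx 0.375$)
$S{\left(q,F \right)} = \sqrt{F^{2} + q^{2}}$
$-71 + 76 S{\left(z,v \right)} = -71 + 76 \sqrt{\left(\frac{3}{8}\right)^{2} + \left(- \frac{1}{10}\right)^{2}} = -71 + 76 \sqrt{\frac{9}{64} + \frac{1}{100}} = -71 + 76 \sqrt{\frac{241}{1600}} = -71 + 76 \frac{\sqrt{241}}{40} = -71 + \frac{19 \sqrt{241}}{10}$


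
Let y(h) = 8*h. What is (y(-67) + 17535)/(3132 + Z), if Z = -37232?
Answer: -16999/34100 ≈ -0.49850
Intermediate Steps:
(y(-67) + 17535)/(3132 + Z) = (8*(-67) + 17535)/(3132 - 37232) = (-536 + 17535)/(-34100) = 16999*(-1/34100) = -16999/34100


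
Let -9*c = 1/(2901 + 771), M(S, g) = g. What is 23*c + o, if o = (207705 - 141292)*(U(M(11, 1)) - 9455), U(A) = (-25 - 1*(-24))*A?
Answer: -20754187887767/33048 ≈ -6.2800e+8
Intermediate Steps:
U(A) = -A (U(A) = (-25 + 24)*A = -A)
o = -628001328 (o = (207705 - 141292)*(-1*1 - 9455) = 66413*(-1 - 9455) = 66413*(-9456) = -628001328)
c = -1/33048 (c = -1/(9*(2901 + 771)) = -1/9/3672 = -1/9*1/3672 = -1/33048 ≈ -3.0259e-5)
23*c + o = 23*(-1/33048) - 628001328 = -23/33048 - 628001328 = -20754187887767/33048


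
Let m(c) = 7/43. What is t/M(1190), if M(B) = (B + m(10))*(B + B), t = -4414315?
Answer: -37963109/24360252 ≈ -1.5584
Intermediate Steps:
m(c) = 7/43 (m(c) = 7*(1/43) = 7/43)
M(B) = 2*B*(7/43 + B) (M(B) = (B + 7/43)*(B + B) = (7/43 + B)*(2*B) = 2*B*(7/43 + B))
t/M(1190) = -4414315*43/(2380*(7 + 43*1190)) = -4414315*43/(2380*(7 + 51170)) = -4414315/((2/43)*1190*51177) = -4414315/121801260/43 = -4414315*43/121801260 = -37963109/24360252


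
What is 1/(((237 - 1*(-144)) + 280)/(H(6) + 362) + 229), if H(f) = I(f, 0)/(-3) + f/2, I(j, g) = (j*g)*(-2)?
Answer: 365/84246 ≈ 0.0043325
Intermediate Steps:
I(j, g) = -2*g*j (I(j, g) = (g*j)*(-2) = -2*g*j)
H(f) = f/2 (H(f) = -2*0*f/(-3) + f/2 = 0*(-⅓) + f*(½) = 0 + f/2 = f/2)
1/(((237 - 1*(-144)) + 280)/(H(6) + 362) + 229) = 1/(((237 - 1*(-144)) + 280)/((½)*6 + 362) + 229) = 1/(((237 + 144) + 280)/(3 + 362) + 229) = 1/((381 + 280)/365 + 229) = 1/(661*(1/365) + 229) = 1/(661/365 + 229) = 1/(84246/365) = 365/84246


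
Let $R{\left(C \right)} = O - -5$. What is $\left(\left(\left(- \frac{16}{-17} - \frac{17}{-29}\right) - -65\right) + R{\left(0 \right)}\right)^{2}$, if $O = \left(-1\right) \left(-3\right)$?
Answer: $\frac{1349974564}{243049} \approx 5554.3$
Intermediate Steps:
$O = 3$
$R{\left(C \right)} = 8$ ($R{\left(C \right)} = 3 - -5 = 3 + 5 = 8$)
$\left(\left(\left(- \frac{16}{-17} - \frac{17}{-29}\right) - -65\right) + R{\left(0 \right)}\right)^{2} = \left(\left(\left(- \frac{16}{-17} - \frac{17}{-29}\right) - -65\right) + 8\right)^{2} = \left(\left(\left(\left(-16\right) \left(- \frac{1}{17}\right) - - \frac{17}{29}\right) + 65\right) + 8\right)^{2} = \left(\left(\left(\frac{16}{17} + \frac{17}{29}\right) + 65\right) + 8\right)^{2} = \left(\left(\frac{753}{493} + 65\right) + 8\right)^{2} = \left(\frac{32798}{493} + 8\right)^{2} = \left(\frac{36742}{493}\right)^{2} = \frac{1349974564}{243049}$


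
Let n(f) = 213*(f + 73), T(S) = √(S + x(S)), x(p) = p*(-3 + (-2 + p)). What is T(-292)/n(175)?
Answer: √5402/13206 ≈ 0.0055655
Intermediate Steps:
x(p) = p*(-5 + p)
T(S) = √(S + S*(-5 + S))
n(f) = 15549 + 213*f (n(f) = 213*(73 + f) = 15549 + 213*f)
T(-292)/n(175) = √(-292*(-4 - 292))/(15549 + 213*175) = √(-292*(-296))/(15549 + 37275) = √86432/52824 = (4*√5402)*(1/52824) = √5402/13206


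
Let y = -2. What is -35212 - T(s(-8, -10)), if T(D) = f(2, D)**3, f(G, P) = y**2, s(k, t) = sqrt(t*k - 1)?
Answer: -35276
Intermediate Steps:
s(k, t) = sqrt(-1 + k*t) (s(k, t) = sqrt(k*t - 1) = sqrt(-1 + k*t))
f(G, P) = 4 (f(G, P) = (-2)**2 = 4)
T(D) = 64 (T(D) = 4**3 = 64)
-35212 - T(s(-8, -10)) = -35212 - 1*64 = -35212 - 64 = -35276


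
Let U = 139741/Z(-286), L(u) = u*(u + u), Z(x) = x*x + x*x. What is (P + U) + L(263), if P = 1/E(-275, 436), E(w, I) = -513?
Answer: 11609769442789/83922696 ≈ 1.3834e+5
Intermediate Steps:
Z(x) = 2*x² (Z(x) = x² + x² = 2*x²)
L(u) = 2*u² (L(u) = u*(2*u) = 2*u²)
U = 139741/163592 (U = 139741/((2*(-286)²)) = 139741/((2*81796)) = 139741/163592 ≈ 0.85420)
P = -1/513 (P = 1/(-513) = -1/513 ≈ -0.0019493)
(P + U) + L(263) = (-1/513 + 139741/163592) + 2*263² = 71523541/83922696 + 2*69169 = 71523541/83922696 + 138338 = 11609769442789/83922696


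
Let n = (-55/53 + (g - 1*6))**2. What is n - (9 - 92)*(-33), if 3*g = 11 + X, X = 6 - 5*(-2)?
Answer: -7683035/2809 ≈ -2735.1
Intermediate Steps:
X = 16 (X = 6 + 10 = 16)
g = 9 (g = (11 + 16)/3 = (1/3)*27 = 9)
n = 10816/2809 (n = (-55/53 + (9 - 1*6))**2 = (-55*1/53 + (9 - 6))**2 = (-55/53 + 3)**2 = (104/53)**2 = 10816/2809 ≈ 3.8505)
n - (9 - 92)*(-33) = 10816/2809 - (9 - 92)*(-33) = 10816/2809 - (-83)*(-33) = 10816/2809 - 1*2739 = 10816/2809 - 2739 = -7683035/2809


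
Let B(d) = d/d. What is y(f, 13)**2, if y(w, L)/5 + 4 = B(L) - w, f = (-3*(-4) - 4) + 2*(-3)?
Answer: 625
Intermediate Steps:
B(d) = 1
f = 2 (f = (12 - 4) - 6 = 8 - 6 = 2)
y(w, L) = -15 - 5*w (y(w, L) = -20 + 5*(1 - w) = -20 + (5 - 5*w) = -15 - 5*w)
y(f, 13)**2 = (-15 - 5*2)**2 = (-15 - 10)**2 = (-25)**2 = 625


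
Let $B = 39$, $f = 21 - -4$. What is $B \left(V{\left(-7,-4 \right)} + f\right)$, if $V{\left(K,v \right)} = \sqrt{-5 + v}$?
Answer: $975 + 117 i \approx 975.0 + 117.0 i$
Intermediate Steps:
$f = 25$ ($f = 21 + 4 = 25$)
$B \left(V{\left(-7,-4 \right)} + f\right) = 39 \left(\sqrt{-5 - 4} + 25\right) = 39 \left(\sqrt{-9} + 25\right) = 39 \left(3 i + 25\right) = 39 \left(25 + 3 i\right) = 975 + 117 i$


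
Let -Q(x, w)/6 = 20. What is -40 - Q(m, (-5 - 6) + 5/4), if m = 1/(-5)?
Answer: 80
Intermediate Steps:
m = -⅕ ≈ -0.20000
Q(x, w) = -120 (Q(x, w) = -6*20 = -120)
-40 - Q(m, (-5 - 6) + 5/4) = -40 - 1*(-120) = -40 + 120 = 80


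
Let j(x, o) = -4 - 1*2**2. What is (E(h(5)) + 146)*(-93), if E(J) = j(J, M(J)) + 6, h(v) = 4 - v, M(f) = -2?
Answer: -13392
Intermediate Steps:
j(x, o) = -8 (j(x, o) = -4 - 1*4 = -4 - 4 = -8)
E(J) = -2 (E(J) = -8 + 6 = -2)
(E(h(5)) + 146)*(-93) = (-2 + 146)*(-93) = 144*(-93) = -13392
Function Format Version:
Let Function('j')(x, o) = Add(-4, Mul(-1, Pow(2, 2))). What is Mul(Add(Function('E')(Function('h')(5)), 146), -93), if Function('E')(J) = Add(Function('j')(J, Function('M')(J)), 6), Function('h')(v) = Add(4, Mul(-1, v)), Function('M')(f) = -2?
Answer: -13392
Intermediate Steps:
Function('j')(x, o) = -8 (Function('j')(x, o) = Add(-4, Mul(-1, 4)) = Add(-4, -4) = -8)
Function('E')(J) = -2 (Function('E')(J) = Add(-8, 6) = -2)
Mul(Add(Function('E')(Function('h')(5)), 146), -93) = Mul(Add(-2, 146), -93) = Mul(144, -93) = -13392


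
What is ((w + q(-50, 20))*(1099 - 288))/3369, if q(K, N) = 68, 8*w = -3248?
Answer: -274118/3369 ≈ -81.365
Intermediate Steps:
w = -406 (w = (1/8)*(-3248) = -406)
((w + q(-50, 20))*(1099 - 288))/3369 = ((-406 + 68)*(1099 - 288))/3369 = -338*811*(1/3369) = -274118*1/3369 = -274118/3369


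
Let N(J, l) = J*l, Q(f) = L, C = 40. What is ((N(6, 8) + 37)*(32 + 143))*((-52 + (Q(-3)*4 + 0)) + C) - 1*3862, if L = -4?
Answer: -420362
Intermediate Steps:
Q(f) = -4
((N(6, 8) + 37)*(32 + 143))*((-52 + (Q(-3)*4 + 0)) + C) - 1*3862 = ((6*8 + 37)*(32 + 143))*((-52 + (-4*4 + 0)) + 40) - 1*3862 = ((48 + 37)*175)*((-52 + (-16 + 0)) + 40) - 3862 = (85*175)*((-52 - 16) + 40) - 3862 = 14875*(-68 + 40) - 3862 = 14875*(-28) - 3862 = -416500 - 3862 = -420362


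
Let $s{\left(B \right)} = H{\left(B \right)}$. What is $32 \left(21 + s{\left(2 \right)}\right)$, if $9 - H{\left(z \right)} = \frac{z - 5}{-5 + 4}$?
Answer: $864$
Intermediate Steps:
$H{\left(z \right)} = 4 + z$ ($H{\left(z \right)} = 9 - \frac{z - 5}{-5 + 4} = 9 - \frac{-5 + z}{-1} = 9 - \left(-5 + z\right) \left(-1\right) = 9 - \left(5 - z\right) = 9 + \left(-5 + z\right) = 4 + z$)
$s{\left(B \right)} = 4 + B$
$32 \left(21 + s{\left(2 \right)}\right) = 32 \left(21 + \left(4 + 2\right)\right) = 32 \left(21 + 6\right) = 32 \cdot 27 = 864$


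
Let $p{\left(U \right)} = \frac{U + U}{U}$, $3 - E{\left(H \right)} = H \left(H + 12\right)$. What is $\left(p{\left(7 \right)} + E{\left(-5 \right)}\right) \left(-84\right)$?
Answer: $-3360$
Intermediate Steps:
$E{\left(H \right)} = 3 - H \left(12 + H\right)$ ($E{\left(H \right)} = 3 - H \left(H + 12\right) = 3 - H \left(12 + H\right)$)
$p{\left(U \right)} = 2$ ($p{\left(U \right)} = \frac{2 U}{U} = 2$)
$\left(p{\left(7 \right)} + E{\left(-5 \right)}\right) \left(-84\right) = \left(2 - -38\right) \left(-84\right) = \left(2 + \left(3 - 25 + 60\right)\right) \left(-84\right) = \left(2 + 38\right) \left(-84\right) = 40 \left(-84\right) = -3360$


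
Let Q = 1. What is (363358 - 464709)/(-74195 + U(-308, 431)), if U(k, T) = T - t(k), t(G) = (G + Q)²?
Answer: 101351/168013 ≈ 0.60323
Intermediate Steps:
t(G) = (1 + G)² (t(G) = (G + 1)² = (1 + G)²)
U(k, T) = T - (1 + k)²
(363358 - 464709)/(-74195 + U(-308, 431)) = (363358 - 464709)/(-74195 + (431 - (1 - 308)²)) = -101351/(-74195 + (431 - 1*(-307)²)) = -101351/(-74195 + (431 - 1*94249)) = -101351/(-74195 + (431 - 94249)) = -101351/(-74195 - 93818) = -101351/(-168013) = -101351*(-1/168013) = 101351/168013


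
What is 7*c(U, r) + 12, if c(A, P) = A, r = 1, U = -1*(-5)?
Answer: 47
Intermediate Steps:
U = 5
7*c(U, r) + 12 = 7*5 + 12 = 35 + 12 = 47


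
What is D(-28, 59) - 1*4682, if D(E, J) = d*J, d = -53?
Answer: -7809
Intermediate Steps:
D(E, J) = -53*J
D(-28, 59) - 1*4682 = -53*59 - 1*4682 = -3127 - 4682 = -7809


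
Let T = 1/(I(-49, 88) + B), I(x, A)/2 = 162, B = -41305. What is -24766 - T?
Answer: -1014935445/40981 ≈ -24766.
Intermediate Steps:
I(x, A) = 324 (I(x, A) = 2*162 = 324)
T = -1/40981 (T = 1/(324 - 41305) = 1/(-40981) = -1/40981 ≈ -2.4402e-5)
-24766 - T = -24766 - 1*(-1/40981) = -24766 + 1/40981 = -1014935445/40981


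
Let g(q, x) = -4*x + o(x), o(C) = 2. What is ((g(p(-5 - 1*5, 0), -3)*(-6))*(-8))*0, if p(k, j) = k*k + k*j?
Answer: 0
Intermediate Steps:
p(k, j) = k² + j*k
g(q, x) = 2 - 4*x (g(q, x) = -4*x + 2 = 2 - 4*x)
((g(p(-5 - 1*5, 0), -3)*(-6))*(-8))*0 = (((2 - 4*(-3))*(-6))*(-8))*0 = (((2 + 12)*(-6))*(-8))*0 = ((14*(-6))*(-8))*0 = -84*(-8)*0 = 672*0 = 0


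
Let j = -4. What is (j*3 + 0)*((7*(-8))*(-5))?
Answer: -3360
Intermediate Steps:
(j*3 + 0)*((7*(-8))*(-5)) = (-4*3 + 0)*((7*(-8))*(-5)) = (-12 + 0)*(-56*(-5)) = -12*280 = -3360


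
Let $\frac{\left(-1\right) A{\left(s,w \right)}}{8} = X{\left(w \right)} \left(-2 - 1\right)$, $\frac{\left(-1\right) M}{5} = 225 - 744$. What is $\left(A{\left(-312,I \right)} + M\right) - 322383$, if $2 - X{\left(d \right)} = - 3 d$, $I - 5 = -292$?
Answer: $-340404$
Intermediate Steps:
$I = -287$ ($I = 5 - 292 = -287$)
$X{\left(d \right)} = 2 + 3 d$ ($X{\left(d \right)} = 2 - - 3 d = 2 + 3 d$)
$M = 2595$ ($M = - 5 \left(225 - 744\right) = \left(-5\right) \left(-519\right) = 2595$)
$A{\left(s,w \right)} = 48 + 72 w$ ($A{\left(s,w \right)} = - 8 \left(2 + 3 w\right) \left(-2 - 1\right) = - 8 \left(2 + 3 w\right) \left(-3\right) = - 8 \left(-6 - 9 w\right) = 48 + 72 w$)
$\left(A{\left(-312,I \right)} + M\right) - 322383 = \left(\left(48 + 72 \left(-287\right)\right) + 2595\right) - 322383 = \left(\left(48 - 20664\right) + 2595\right) - 322383 = \left(-20616 + 2595\right) - 322383 = -18021 - 322383 = -340404$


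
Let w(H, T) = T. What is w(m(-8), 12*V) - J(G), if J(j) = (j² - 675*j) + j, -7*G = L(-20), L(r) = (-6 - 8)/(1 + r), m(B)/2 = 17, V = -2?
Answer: -34280/361 ≈ -94.958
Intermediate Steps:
m(B) = 34 (m(B) = 2*17 = 34)
L(r) = -14/(1 + r)
G = -2/19 (G = -(-2)/(1 - 20) = -(-2)/(-19) = -(-2)*(-1)/19 = -⅐*14/19 = -2/19 ≈ -0.10526)
J(j) = j² - 674*j
w(m(-8), 12*V) - J(G) = 12*(-2) - (-2)*(-674 - 2/19)/19 = -24 - (-2)*(-12808)/(19*19) = -24 - 1*25616/361 = -24 - 25616/361 = -34280/361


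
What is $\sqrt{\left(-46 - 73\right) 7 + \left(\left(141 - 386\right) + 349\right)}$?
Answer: $27 i \approx 27.0 i$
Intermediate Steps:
$\sqrt{\left(-46 - 73\right) 7 + \left(\left(141 - 386\right) + 349\right)} = \sqrt{\left(-119\right) 7 + \left(-245 + 349\right)} = \sqrt{-833 + 104} = \sqrt{-729} = 27 i$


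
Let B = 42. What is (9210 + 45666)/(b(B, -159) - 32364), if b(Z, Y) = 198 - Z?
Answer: -4573/2684 ≈ -1.7038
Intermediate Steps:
(9210 + 45666)/(b(B, -159) - 32364) = (9210 + 45666)/((198 - 1*42) - 32364) = 54876/((198 - 42) - 32364) = 54876/(156 - 32364) = 54876/(-32208) = 54876*(-1/32208) = -4573/2684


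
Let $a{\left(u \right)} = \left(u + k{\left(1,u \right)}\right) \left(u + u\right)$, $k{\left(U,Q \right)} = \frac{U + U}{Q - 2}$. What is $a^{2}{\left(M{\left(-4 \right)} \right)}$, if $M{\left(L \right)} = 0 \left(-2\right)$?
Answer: $0$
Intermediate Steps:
$M{\left(L \right)} = 0$
$k{\left(U,Q \right)} = \frac{2 U}{-2 + Q}$
$a{\left(u \right)} = 2 u \left(u + \frac{2}{-2 + u}\right)$ ($a{\left(u \right)} = \left(u + 2 \cdot 1 \frac{1}{-2 + u}\right) \left(u + u\right) = \left(u + \frac{2}{-2 + u}\right) 2 u = 2 u \left(u + \frac{2}{-2 + u}\right)$)
$a^{2}{\left(M{\left(-4 \right)} \right)} = \left(2 \cdot 0 \frac{1}{-2 + 0} \left(2 + 0 \left(-2 + 0\right)\right)\right)^{2} = \left(2 \cdot 0 \frac{1}{-2} \left(2 + 0 \left(-2\right)\right)\right)^{2} = \left(2 \cdot 0 \left(- \frac{1}{2}\right) \left(2 + 0\right)\right)^{2} = \left(2 \cdot 0 \left(- \frac{1}{2}\right) 2\right)^{2} = 0^{2} = 0$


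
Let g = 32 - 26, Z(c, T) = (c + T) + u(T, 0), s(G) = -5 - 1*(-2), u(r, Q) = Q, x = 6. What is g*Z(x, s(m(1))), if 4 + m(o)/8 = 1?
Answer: 18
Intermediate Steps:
m(o) = -24 (m(o) = -32 + 8*1 = -32 + 8 = -24)
s(G) = -3 (s(G) = -5 + 2 = -3)
Z(c, T) = T + c (Z(c, T) = (c + T) + 0 = (T + c) + 0 = T + c)
g = 6
g*Z(x, s(m(1))) = 6*(-3 + 6) = 6*3 = 18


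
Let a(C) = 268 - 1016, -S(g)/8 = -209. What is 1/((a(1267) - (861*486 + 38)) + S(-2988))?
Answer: -1/417560 ≈ -2.3949e-6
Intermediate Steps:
S(g) = 1672 (S(g) = -8*(-209) = 1672)
a(C) = -748
1/((a(1267) - (861*486 + 38)) + S(-2988)) = 1/((-748 - (861*486 + 38)) + 1672) = 1/((-748 - (418446 + 38)) + 1672) = 1/((-748 - 1*418484) + 1672) = 1/((-748 - 418484) + 1672) = 1/(-419232 + 1672) = 1/(-417560) = -1/417560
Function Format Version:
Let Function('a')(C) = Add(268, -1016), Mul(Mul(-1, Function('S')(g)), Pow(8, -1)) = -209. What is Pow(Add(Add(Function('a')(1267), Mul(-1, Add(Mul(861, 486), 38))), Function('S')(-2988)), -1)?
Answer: Rational(-1, 417560) ≈ -2.3949e-6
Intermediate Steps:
Function('S')(g) = 1672 (Function('S')(g) = Mul(-8, -209) = 1672)
Function('a')(C) = -748
Pow(Add(Add(Function('a')(1267), Mul(-1, Add(Mul(861, 486), 38))), Function('S')(-2988)), -1) = Pow(Add(Add(-748, Mul(-1, Add(Mul(861, 486), 38))), 1672), -1) = Pow(Add(Add(-748, Mul(-1, Add(418446, 38))), 1672), -1) = Pow(Add(Add(-748, Mul(-1, 418484)), 1672), -1) = Pow(Add(Add(-748, -418484), 1672), -1) = Pow(Add(-419232, 1672), -1) = Pow(-417560, -1) = Rational(-1, 417560)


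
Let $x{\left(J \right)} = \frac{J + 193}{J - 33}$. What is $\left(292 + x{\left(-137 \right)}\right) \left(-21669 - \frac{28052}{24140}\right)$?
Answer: $- \frac{3242283578976}{512975} \approx -6.3206 \cdot 10^{6}$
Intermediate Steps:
$x{\left(J \right)} = \frac{193 + J}{-33 + J}$
$\left(292 + x{\left(-137 \right)}\right) \left(-21669 - \frac{28052}{24140}\right) = \left(292 + \frac{193 - 137}{-33 - 137}\right) \left(-21669 - \frac{28052}{24140}\right) = \left(292 + \frac{1}{-170} \cdot 56\right) \left(-21669 - \frac{7013}{6035}\right) = \left(292 - \frac{28}{85}\right) \left(-21669 - \frac{7013}{6035}\right) = \left(292 - \frac{28}{85}\right) \left(- \frac{130779428}{6035}\right) = \frac{24792}{85} \left(- \frac{130779428}{6035}\right) = - \frac{3242283578976}{512975}$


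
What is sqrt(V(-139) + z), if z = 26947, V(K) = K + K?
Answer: sqrt(26669) ≈ 163.31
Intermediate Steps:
V(K) = 2*K
sqrt(V(-139) + z) = sqrt(2*(-139) + 26947) = sqrt(-278 + 26947) = sqrt(26669)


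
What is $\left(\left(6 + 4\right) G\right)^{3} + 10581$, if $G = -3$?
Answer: $-16419$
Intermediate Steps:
$\left(\left(6 + 4\right) G\right)^{3} + 10581 = \left(\left(6 + 4\right) \left(-3\right)\right)^{3} + 10581 = \left(10 \left(-3\right)\right)^{3} + 10581 = \left(-30\right)^{3} + 10581 = -27000 + 10581 = -16419$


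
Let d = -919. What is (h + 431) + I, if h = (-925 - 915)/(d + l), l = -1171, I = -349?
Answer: 17322/209 ≈ 82.880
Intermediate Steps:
h = 184/209 (h = (-925 - 915)/(-919 - 1171) = -1840/(-2090) = -1840*(-1/2090) = 184/209 ≈ 0.88038)
(h + 431) + I = (184/209 + 431) - 349 = 90263/209 - 349 = 17322/209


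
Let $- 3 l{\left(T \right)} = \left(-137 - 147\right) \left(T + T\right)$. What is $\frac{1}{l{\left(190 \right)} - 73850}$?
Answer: $- \frac{3}{113630} \approx -2.6401 \cdot 10^{-5}$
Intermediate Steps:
$l{\left(T \right)} = \frac{568 T}{3}$ ($l{\left(T \right)} = - \frac{\left(-137 - 147\right) \left(T + T\right)}{3} = - \frac{\left(-284\right) 2 T}{3} = - \frac{\left(-568\right) T}{3} = \frac{568 T}{3}$)
$\frac{1}{l{\left(190 \right)} - 73850} = \frac{1}{\frac{568}{3} \cdot 190 - 73850} = \frac{1}{\frac{107920}{3} - 73850} = \frac{1}{- \frac{113630}{3}} = - \frac{3}{113630}$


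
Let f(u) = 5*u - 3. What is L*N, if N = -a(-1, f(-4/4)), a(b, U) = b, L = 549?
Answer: 549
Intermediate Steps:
f(u) = -3 + 5*u
N = 1 (N = -1*(-1) = 1)
L*N = 549*1 = 549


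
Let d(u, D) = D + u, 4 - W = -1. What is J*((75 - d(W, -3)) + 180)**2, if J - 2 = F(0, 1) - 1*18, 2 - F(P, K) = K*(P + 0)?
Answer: -896126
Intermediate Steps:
W = 5 (W = 4 - 1*(-1) = 4 + 1 = 5)
F(P, K) = 2 - K*P (F(P, K) = 2 - K*(P + 0) = 2 - K*P)
J = -14 (J = 2 + ((2 - 1*1*0) - 1*18) = 2 + ((2 + 0) - 18) = 2 + (2 - 18) = 2 - 16 = -14)
J*((75 - d(W, -3)) + 180)**2 = -14*((75 - (-3 + 5)) + 180)**2 = -14*((75 - 1*2) + 180)**2 = -14*((75 - 2) + 180)**2 = -14*(73 + 180)**2 = -14*253**2 = -14*64009 = -896126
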